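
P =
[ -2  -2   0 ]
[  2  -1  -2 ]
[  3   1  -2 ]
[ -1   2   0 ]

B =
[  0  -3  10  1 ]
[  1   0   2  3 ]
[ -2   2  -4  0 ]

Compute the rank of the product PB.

First compute PB:
[[ -2,   6, -24,  -8],
 [  3, -10,  26,  -1],
 [  5, -13,  40,   6],
 [  2,   3,  -6,   5]]
Now row reduce the product.
R2 ← R2 + (3/2)·R1: [0, -1, -10, -13]
R3 ← R3 + (5/2)·R1: [0, 2, -20, -14]
R4 ← R4 + R1: [0, 9, -30, -3]
R3 ← R3 + (2)·R2: [0, 0, -40, -40]
R4 ← R4 + (9)·R2: [0, 0, -120, -120]
R4 ← R4 − (3)·R3: [0, 0, 0, 0]
3 nonzero rows, so rank(PB) = 3.

3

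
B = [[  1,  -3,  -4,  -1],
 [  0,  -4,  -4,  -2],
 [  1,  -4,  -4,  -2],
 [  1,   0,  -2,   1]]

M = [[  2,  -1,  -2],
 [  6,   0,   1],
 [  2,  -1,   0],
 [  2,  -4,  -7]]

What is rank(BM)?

First compute BM:
[[-26,   7,   2],
 [-36,  12,  10],
 [-34,  11,   8],
 [  0,  -3,  -9]]
Now row reduce the product.
R2 ← R2 − (18/13)·R1: [0, 30/13, 94/13]
R3 ← R3 − (17/13)·R1: [0, 24/13, 70/13]
R3 ← R3 − (4/5)·R2: [0, 0, -2/5]
R4 ← R4 + (13/10)·R2: [0, 0, 2/5]
R4 ← R4 + R3: [0, 0, 0]
3 nonzero rows, so rank(BM) = 3.

3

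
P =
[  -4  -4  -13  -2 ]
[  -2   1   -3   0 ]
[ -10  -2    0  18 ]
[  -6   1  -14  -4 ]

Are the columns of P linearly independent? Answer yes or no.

Row reduce P to echelon form.
R2 ← R2 − (1/2)·R1: [0, 3, 7/2, 1]
R3 ← R3 − (5/2)·R1: [0, 8, 65/2, 23]
R4 ← R4 − (3/2)·R1: [0, 7, 11/2, -1]
R3 ← R3 − (8/3)·R2: [0, 0, 139/6, 61/3]
R4 ← R4 − (7/3)·R2: [0, 0, -8/3, -10/3]
R4 ← R4 + (16/139)·R3: [0, 0, 0, -138/139]
4 pivots among 4 columns.
Every column is a pivot column, so the columns are linearly independent.

yes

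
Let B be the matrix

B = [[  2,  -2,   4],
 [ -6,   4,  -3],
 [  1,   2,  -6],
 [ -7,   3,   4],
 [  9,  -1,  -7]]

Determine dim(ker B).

Row reduce to echelon form.
R2 ← R2 + (3)·R1: [0, -2, 9]
R3 ← R3 − (1/2)·R1: [0, 3, -8]
R4 ← R4 + (7/2)·R1: [0, -4, 18]
R5 ← R5 − (9/2)·R1: [0, 8, -25]
R3 ← R3 + (3/2)·R2: [0, 0, 11/2]
R4 ← R4 − (2)·R2: [0, 0, 0]
R5 ← R5 + (4)·R2: [0, 0, 11]
R5 ← R5 − (2)·R3: [0, 0, 0]
3 nonzero rows, so rank(B) = 3.
B has 3 columns; by rank–nullity, nullity = 3 − 3 = 0.

0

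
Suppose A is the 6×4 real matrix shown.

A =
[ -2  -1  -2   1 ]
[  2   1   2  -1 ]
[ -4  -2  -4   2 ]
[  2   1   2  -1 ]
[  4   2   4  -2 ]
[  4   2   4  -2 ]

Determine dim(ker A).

Row reduce to echelon form.
R2 ← R2 + R1: [0, 0, 0, 0]
R3 ← R3 − (2)·R1: [0, 0, 0, 0]
R4 ← R4 + R1: [0, 0, 0, 0]
R5 ← R5 + (2)·R1: [0, 0, 0, 0]
R6 ← R6 + (2)·R1: [0, 0, 0, 0]
1 nonzero row, so rank(A) = 1.
A has 4 columns; by rank–nullity, nullity = 4 − 1 = 3.

3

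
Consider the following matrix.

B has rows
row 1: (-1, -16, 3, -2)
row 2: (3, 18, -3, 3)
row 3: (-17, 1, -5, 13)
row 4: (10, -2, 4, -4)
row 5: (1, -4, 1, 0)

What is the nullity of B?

0

Row reduce to echelon form.
R2 ← R2 + (3)·R1: [0, -30, 6, -3]
R3 ← R3 − (17)·R1: [0, 273, -56, 47]
R4 ← R4 + (10)·R1: [0, -162, 34, -24]
R5 ← R5 + R1: [0, -20, 4, -2]
R3 ← R3 + (91/10)·R2: [0, 0, -7/5, 197/10]
R4 ← R4 − (27/5)·R2: [0, 0, 8/5, -39/5]
R5 ← R5 − (2/3)·R2: [0, 0, 0, 0]
R4 ← R4 + (8/7)·R3: [0, 0, 0, 103/7]
4 nonzero rows, so rank(B) = 4.
B has 4 columns; by rank–nullity, nullity = 4 − 4 = 0.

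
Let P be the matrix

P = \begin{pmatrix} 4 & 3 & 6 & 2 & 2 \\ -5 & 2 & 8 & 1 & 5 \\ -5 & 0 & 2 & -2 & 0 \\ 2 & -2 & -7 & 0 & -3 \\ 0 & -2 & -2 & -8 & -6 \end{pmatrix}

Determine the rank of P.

4

Row reduce to echelon form.
R2 ← R2 + (5/4)·R1: [0, 23/4, 31/2, 7/2, 15/2]
R3 ← R3 + (5/4)·R1: [0, 15/4, 19/2, 1/2, 5/2]
R4 ← R4 − (1/2)·R1: [0, -7/2, -10, -1, -4]
R3 ← R3 − (15/23)·R2: [0, 0, -14/23, -41/23, -55/23]
R4 ← R4 + (14/23)·R2: [0, 0, -13/23, 26/23, 13/23]
R5 ← R5 + (8/23)·R2: [0, 0, 78/23, -156/23, -78/23]
R4 ← R4 − (13/14)·R3: [0, 0, 0, 39/14, 39/14]
R5 ← R5 + (39/7)·R3: [0, 0, 0, -117/7, -117/7]
R5 ← R5 + (6)·R4: [0, 0, 0, 0, 0]
Echelon form has 4 nonzero rows, so rank(P) = 4.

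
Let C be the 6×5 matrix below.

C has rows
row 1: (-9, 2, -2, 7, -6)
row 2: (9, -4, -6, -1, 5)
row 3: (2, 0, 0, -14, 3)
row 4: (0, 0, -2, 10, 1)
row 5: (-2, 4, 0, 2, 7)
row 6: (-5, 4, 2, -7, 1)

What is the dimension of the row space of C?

5

Row reduce to echelon form.
R2 ← R2 + R1: [0, -2, -8, 6, -1]
R3 ← R3 + (2/9)·R1: [0, 4/9, -4/9, -112/9, 5/3]
R5 ← R5 − (2/9)·R1: [0, 32/9, 4/9, 4/9, 25/3]
R6 ← R6 − (5/9)·R1: [0, 26/9, 28/9, -98/9, 13/3]
R3 ← R3 + (2/9)·R2: [0, 0, -20/9, -100/9, 13/9]
R5 ← R5 + (16/9)·R2: [0, 0, -124/9, 100/9, 59/9]
R6 ← R6 + (13/9)·R2: [0, 0, -76/9, -20/9, 26/9]
R4 ← R4 − (9/10)·R3: [0, 0, 0, 20, -3/10]
R5 ← R5 − (31/5)·R3: [0, 0, 0, 80, -12/5]
R6 ← R6 − (19/5)·R3: [0, 0, 0, 40, -13/5]
R5 ← R5 − (4)·R4: [0, 0, 0, 0, -6/5]
R6 ← R6 − (2)·R4: [0, 0, 0, 0, -2]
R6 ← R6 − (5/3)·R5: [0, 0, 0, 0, 0]
Echelon form has 5 nonzero rows, so rank(C) = 5.
The row space has dimension equal to the rank: 5.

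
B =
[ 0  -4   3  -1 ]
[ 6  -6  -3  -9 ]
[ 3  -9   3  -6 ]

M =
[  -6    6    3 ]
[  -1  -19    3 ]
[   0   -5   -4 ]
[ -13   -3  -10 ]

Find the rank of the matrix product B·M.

First compute BM:
[[ 17,  64, -14],
 [ 87, 192, 102],
 [ 69, 192,  30]]
Now row reduce the product.
R2 ← R2 − (87/17)·R1: [0, -2304/17, 2952/17]
R3 ← R3 − (69/17)·R1: [0, -1152/17, 1476/17]
R3 ← R3 − (1/2)·R2: [0, 0, 0]
2 nonzero rows, so rank(BM) = 2.

2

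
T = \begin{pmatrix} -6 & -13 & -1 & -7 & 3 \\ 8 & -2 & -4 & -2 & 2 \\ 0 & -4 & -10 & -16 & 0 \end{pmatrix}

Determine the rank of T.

3

Row reduce to echelon form.
R2 ← R2 + (4/3)·R1: [0, -58/3, -16/3, -34/3, 6]
R3 ← R3 − (6/29)·R2: [0, 0, -258/29, -396/29, -36/29]
Echelon form has 3 nonzero rows, so rank(T) = 3.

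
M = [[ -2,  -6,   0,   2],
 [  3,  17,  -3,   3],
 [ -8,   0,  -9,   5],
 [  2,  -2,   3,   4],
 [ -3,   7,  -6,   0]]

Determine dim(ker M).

1

Row reduce to echelon form.
R2 ← R2 + (3/2)·R1: [0, 8, -3, 6]
R3 ← R3 − (4)·R1: [0, 24, -9, -3]
R4 ← R4 + R1: [0, -8, 3, 6]
R5 ← R5 − (3/2)·R1: [0, 16, -6, -3]
R3 ← R3 − (3)·R2: [0, 0, 0, -21]
R4 ← R4 + R2: [0, 0, 0, 12]
R5 ← R5 − (2)·R2: [0, 0, 0, -15]
R4 ← R4 + (4/7)·R3: [0, 0, 0, 0]
R5 ← R5 − (5/7)·R3: [0, 0, 0, 0]
3 nonzero rows, so rank(M) = 3.
M has 4 columns; by rank–nullity, nullity = 4 − 3 = 1.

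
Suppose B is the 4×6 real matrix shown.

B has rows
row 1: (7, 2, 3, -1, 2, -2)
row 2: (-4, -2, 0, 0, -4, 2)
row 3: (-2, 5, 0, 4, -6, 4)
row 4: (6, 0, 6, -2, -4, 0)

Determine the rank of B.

3

Row reduce to echelon form.
R2 ← R2 + (4/7)·R1: [0, -6/7, 12/7, -4/7, -20/7, 6/7]
R3 ← R3 + (2/7)·R1: [0, 39/7, 6/7, 26/7, -38/7, 24/7]
R4 ← R4 − (6/7)·R1: [0, -12/7, 24/7, -8/7, -40/7, 12/7]
R3 ← R3 + (13/2)·R2: [0, 0, 12, 0, -24, 9]
R4 ← R4 − (2)·R2: [0, 0, 0, 0, 0, 0]
Echelon form has 3 nonzero rows, so rank(B) = 3.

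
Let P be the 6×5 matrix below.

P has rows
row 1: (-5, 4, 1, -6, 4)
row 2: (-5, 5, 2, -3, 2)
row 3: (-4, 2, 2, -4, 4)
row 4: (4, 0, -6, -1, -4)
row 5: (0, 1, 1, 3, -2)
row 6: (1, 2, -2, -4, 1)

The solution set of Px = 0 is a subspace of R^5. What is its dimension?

Row reduce to echelon form.
R2 ← R2 − R1: [0, 1, 1, 3, -2]
R3 ← R3 − (4/5)·R1: [0, -6/5, 6/5, 4/5, 4/5]
R4 ← R4 + (4/5)·R1: [0, 16/5, -26/5, -29/5, -4/5]
R6 ← R6 + (1/5)·R1: [0, 14/5, -9/5, -26/5, 9/5]
R3 ← R3 + (6/5)·R2: [0, 0, 12/5, 22/5, -8/5]
R4 ← R4 − (16/5)·R2: [0, 0, -42/5, -77/5, 28/5]
R5 ← R5 − R2: [0, 0, 0, 0, 0]
R6 ← R6 − (14/5)·R2: [0, 0, -23/5, -68/5, 37/5]
R4 ← R4 + (7/2)·R3: [0, 0, 0, 0, 0]
R6 ← R6 + (23/12)·R3: [0, 0, 0, -31/6, 13/3]
Swap R4 ↔ R6
4 nonzero rows, so rank(P) = 4.
P has 5 columns; by rank–nullity, nullity = 5 − 4 = 1.

1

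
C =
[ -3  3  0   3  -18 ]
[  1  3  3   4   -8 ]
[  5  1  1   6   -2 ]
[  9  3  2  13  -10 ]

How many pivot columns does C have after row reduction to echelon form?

Row reduce to echelon form.
R2 ← R2 + (1/3)·R1: [0, 4, 3, 5, -14]
R3 ← R3 + (5/3)·R1: [0, 6, 1, 11, -32]
R4 ← R4 + (3)·R1: [0, 12, 2, 22, -64]
R3 ← R3 − (3/2)·R2: [0, 0, -7/2, 7/2, -11]
R4 ← R4 − (3)·R2: [0, 0, -7, 7, -22]
R4 ← R4 − (2)·R3: [0, 0, 0, 0, 0]
Echelon form has 3 nonzero rows, so rank(C) = 3.
Each nonzero row contributes one pivot column: 3 pivot columns.

3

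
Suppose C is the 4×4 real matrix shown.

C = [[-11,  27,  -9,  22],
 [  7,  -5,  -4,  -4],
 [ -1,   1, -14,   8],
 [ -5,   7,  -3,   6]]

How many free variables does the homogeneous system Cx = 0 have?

0

Row reduce to echelon form.
R2 ← R2 + (7/11)·R1: [0, 134/11, -107/11, 10]
R3 ← R3 − (1/11)·R1: [0, -16/11, -145/11, 6]
R4 ← R4 − (5/11)·R1: [0, -58/11, 12/11, -4]
R3 ← R3 + (8/67)·R2: [0, 0, -961/67, 482/67]
R4 ← R4 + (29/67)·R2: [0, 0, -209/67, 22/67]
R4 ← R4 − (209/961)·R3: [0, 0, 0, -1188/961]
4 nonzero rows, so rank(C) = 4.
C has 4 columns; by rank–nullity, nullity = 4 − 4 = 0.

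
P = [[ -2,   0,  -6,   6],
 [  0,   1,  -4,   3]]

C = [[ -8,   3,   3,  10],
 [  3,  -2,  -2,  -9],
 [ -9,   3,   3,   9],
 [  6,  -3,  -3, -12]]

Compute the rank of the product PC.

2

First compute PC:
[[106, -42, -42, -146],
 [ 57, -23, -23, -81]]
Now row reduce the product.
R2 ← R2 − (57/106)·R1: [0, -22/53, -22/53, -132/53]
2 nonzero rows, so rank(PC) = 2.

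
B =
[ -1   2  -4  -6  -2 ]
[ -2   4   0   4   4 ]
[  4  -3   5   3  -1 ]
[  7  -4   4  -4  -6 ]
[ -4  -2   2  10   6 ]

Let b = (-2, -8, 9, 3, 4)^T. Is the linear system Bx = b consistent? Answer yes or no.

Row reduce the augmented matrix [B | b].
R2 ← R2 − (2)·R1: [0, 0, 8, 16, 8, -4]
R3 ← R3 + (4)·R1: [0, 5, -11, -21, -9, 1]
R4 ← R4 + (7)·R1: [0, 10, -24, -46, -20, -11]
R5 ← R5 − (4)·R1: [0, -10, 18, 34, 14, 12]
Swap R2 ↔ R3
R4 ← R4 − (2)·R2: [0, 0, -2, -4, -2, -13]
R5 ← R5 + (2)·R2: [0, 0, -4, -8, -4, 14]
R4 ← R4 + (1/4)·R3: [0, 0, 0, 0, 0, -14]
R5 ← R5 + (1/2)·R3: [0, 0, 0, 0, 0, 12]
R5 ← R5 + (6/7)·R4: [0, 0, 0, 0, 0, 0]
The echelon form has 4 nonzero rows; the last pivot sits in the augmented column, so rank(B) = 3 but rank([B|b]) = 4.
Since the ranks differ, the system is inconsistent.

no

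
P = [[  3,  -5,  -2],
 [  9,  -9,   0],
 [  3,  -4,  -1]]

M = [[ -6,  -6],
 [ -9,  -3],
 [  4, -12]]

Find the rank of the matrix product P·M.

2

First compute PM:
[[ 19,  21],
 [ 27, -27],
 [ 14,   6]]
Now row reduce the product.
R2 ← R2 − (27/19)·R1: [0, -1080/19]
R3 ← R3 − (14/19)·R1: [0, -180/19]
R3 ← R3 − (1/6)·R2: [0, 0]
2 nonzero rows, so rank(PM) = 2.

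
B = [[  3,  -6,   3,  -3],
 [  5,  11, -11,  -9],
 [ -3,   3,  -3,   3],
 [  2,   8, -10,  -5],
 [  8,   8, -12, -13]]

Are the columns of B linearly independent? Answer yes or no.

no

Row reduce B to echelon form.
R2 ← R2 − (5/3)·R1: [0, 21, -16, -4]
R3 ← R3 + R1: [0, -3, 0, 0]
R4 ← R4 − (2/3)·R1: [0, 12, -12, -3]
R5 ← R5 − (8/3)·R1: [0, 24, -20, -5]
R3 ← R3 + (1/7)·R2: [0, 0, -16/7, -4/7]
R4 ← R4 − (4/7)·R2: [0, 0, -20/7, -5/7]
R5 ← R5 − (8/7)·R2: [0, 0, -12/7, -3/7]
R4 ← R4 − (5/4)·R3: [0, 0, 0, 0]
R5 ← R5 − (3/4)·R3: [0, 0, 0, 0]
3 pivots among 4 columns.
Only 3 < 4 pivot columns, so the columns are linearly dependent.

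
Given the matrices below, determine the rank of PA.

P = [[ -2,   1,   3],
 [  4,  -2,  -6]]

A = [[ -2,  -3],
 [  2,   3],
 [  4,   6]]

First compute PA:
[[ 18,  27],
 [-36, -54]]
Now row reduce the product.
R2 ← R2 + (2)·R1: [0, 0]
1 nonzero row, so rank(PA) = 1.

1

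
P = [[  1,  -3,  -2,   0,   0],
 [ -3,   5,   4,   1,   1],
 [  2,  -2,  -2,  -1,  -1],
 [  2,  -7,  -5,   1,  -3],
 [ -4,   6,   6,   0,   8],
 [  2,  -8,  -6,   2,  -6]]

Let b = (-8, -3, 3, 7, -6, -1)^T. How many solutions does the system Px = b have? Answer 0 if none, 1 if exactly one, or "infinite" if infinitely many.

0

Row reduce the augmented matrix [P | b].
R2 ← R2 + (3)·R1: [0, -4, -2, 1, 1, -27]
R3 ← R3 − (2)·R1: [0, 4, 2, -1, -1, 19]
R4 ← R4 − (2)·R1: [0, -1, -1, 1, -3, 23]
R5 ← R5 + (4)·R1: [0, -6, -2, 0, 8, -38]
R6 ← R6 − (2)·R1: [0, -2, -2, 2, -6, 15]
R3 ← R3 + R2: [0, 0, 0, 0, 0, -8]
R4 ← R4 − (1/4)·R2: [0, 0, -1/2, 3/4, -13/4, 119/4]
R5 ← R5 − (3/2)·R2: [0, 0, 1, -3/2, 13/2, 5/2]
R6 ← R6 − (1/2)·R2: [0, 0, -1, 3/2, -13/2, 57/2]
Swap R3 ↔ R4
R5 ← R5 + (2)·R3: [0, 0, 0, 0, 0, 62]
R6 ← R6 − (2)·R3: [0, 0, 0, 0, 0, -31]
R5 ← R5 + (31/4)·R4: [0, 0, 0, 0, 0, 0]
R6 ← R6 − (31/8)·R4: [0, 0, 0, 0, 0, 0]
The echelon form has 4 nonzero rows; the last pivot sits in the augmented column, so rank(P) = 3 but rank([P|b]) = 4.
Since the ranks differ, the system is inconsistent.
It has no solutions.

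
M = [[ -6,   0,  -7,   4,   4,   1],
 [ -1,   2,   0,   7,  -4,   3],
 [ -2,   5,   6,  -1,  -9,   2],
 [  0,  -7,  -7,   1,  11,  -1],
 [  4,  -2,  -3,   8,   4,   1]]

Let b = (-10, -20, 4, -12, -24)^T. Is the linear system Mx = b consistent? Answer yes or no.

yes

Row reduce the augmented matrix [M | b].
R2 ← R2 − (1/6)·R1: [0, 2, 7/6, 19/3, -14/3, 17/6, -55/3]
R3 ← R3 − (1/3)·R1: [0, 5, 25/3, -7/3, -31/3, 5/3, 22/3]
R5 ← R5 + (2/3)·R1: [0, -2, -23/3, 32/3, 20/3, 5/3, -92/3]
R3 ← R3 − (5/2)·R2: [0, 0, 65/12, -109/6, 4/3, -65/12, 319/6]
R4 ← R4 + (7/2)·R2: [0, 0, -35/12, 139/6, -16/3, 107/12, -457/6]
R5 ← R5 + R2: [0, 0, -13/2, 17, 2, 9/2, -49]
R4 ← R4 + (7/13)·R3: [0, 0, 0, 174/13, -60/13, 6, -618/13]
R5 ← R5 + (6/5)·R3: [0, 0, 0, -24/5, 18/5, -2, 74/5]
R5 ← R5 + (52/145)·R4: [0, 0, 0, 0, 282/145, 22/145, -326/145]
The echelon form has 5 nonzero rows, and every pivot lies in the first 6 columns, so rank(M) = rank([M|b]) = 5.
The system is consistent.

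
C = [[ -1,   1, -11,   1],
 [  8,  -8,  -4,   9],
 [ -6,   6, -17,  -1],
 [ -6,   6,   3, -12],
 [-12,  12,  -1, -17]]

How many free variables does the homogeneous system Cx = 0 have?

1

Row reduce to echelon form.
R2 ← R2 + (8)·R1: [0, 0, -92, 17]
R3 ← R3 − (6)·R1: [0, 0, 49, -7]
R4 ← R4 − (6)·R1: [0, 0, 69, -18]
R5 ← R5 − (12)·R1: [0, 0, 131, -29]
R3 ← R3 + (49/92)·R2: [0, 0, 0, 189/92]
R4 ← R4 + (3/4)·R2: [0, 0, 0, -21/4]
R5 ← R5 + (131/92)·R2: [0, 0, 0, -441/92]
R4 ← R4 + (23/9)·R3: [0, 0, 0, 0]
R5 ← R5 + (7/3)·R3: [0, 0, 0, 0]
3 nonzero rows, so rank(C) = 3.
C has 4 columns; by rank–nullity, nullity = 4 − 3 = 1.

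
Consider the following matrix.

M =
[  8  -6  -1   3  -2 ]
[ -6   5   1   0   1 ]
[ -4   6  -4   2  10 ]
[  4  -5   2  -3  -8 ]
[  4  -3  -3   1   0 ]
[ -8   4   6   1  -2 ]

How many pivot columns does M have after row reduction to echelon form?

5

Row reduce to echelon form.
R2 ← R2 + (3/4)·R1: [0, 1/2, 1/4, 9/4, -1/2]
R3 ← R3 + (1/2)·R1: [0, 3, -9/2, 7/2, 9]
R4 ← R4 − (1/2)·R1: [0, -2, 5/2, -9/2, -7]
R5 ← R5 − (1/2)·R1: [0, 0, -5/2, -1/2, 1]
R6 ← R6 + R1: [0, -2, 5, 4, -4]
R3 ← R3 − (6)·R2: [0, 0, -6, -10, 12]
R4 ← R4 + (4)·R2: [0, 0, 7/2, 9/2, -9]
R6 ← R6 + (4)·R2: [0, 0, 6, 13, -6]
R4 ← R4 + (7/12)·R3: [0, 0, 0, -4/3, -2]
R5 ← R5 − (5/12)·R3: [0, 0, 0, 11/3, -4]
R6 ← R6 + R3: [0, 0, 0, 3, 6]
R5 ← R5 + (11/4)·R4: [0, 0, 0, 0, -19/2]
R6 ← R6 + (9/4)·R4: [0, 0, 0, 0, 3/2]
R6 ← R6 + (3/19)·R5: [0, 0, 0, 0, 0]
Echelon form has 5 nonzero rows, so rank(M) = 5.
Each nonzero row contributes one pivot column: 5 pivot columns.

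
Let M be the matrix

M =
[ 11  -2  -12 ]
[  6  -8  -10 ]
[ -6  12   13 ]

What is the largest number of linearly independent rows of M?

Row reduce to echelon form.
R2 ← R2 − (6/11)·R1: [0, -76/11, -38/11]
R3 ← R3 + (6/11)·R1: [0, 120/11, 71/11]
R3 ← R3 + (30/19)·R2: [0, 0, 1]
Echelon form has 3 nonzero rows, so rank(M) = 3.
The rank gives the maximum number of linearly independent rows: 3.

3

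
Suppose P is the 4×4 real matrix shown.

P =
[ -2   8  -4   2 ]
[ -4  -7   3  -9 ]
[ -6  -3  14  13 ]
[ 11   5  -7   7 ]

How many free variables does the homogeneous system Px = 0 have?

0

Row reduce to echelon form.
R2 ← R2 − (2)·R1: [0, -23, 11, -13]
R3 ← R3 − (3)·R1: [0, -27, 26, 7]
R4 ← R4 + (11/2)·R1: [0, 49, -29, 18]
R3 ← R3 − (27/23)·R2: [0, 0, 301/23, 512/23]
R4 ← R4 + (49/23)·R2: [0, 0, -128/23, -223/23]
R4 ← R4 + (128/301)·R3: [0, 0, 0, -69/301]
4 nonzero rows, so rank(P) = 4.
P has 4 columns; by rank–nullity, nullity = 4 − 4 = 0.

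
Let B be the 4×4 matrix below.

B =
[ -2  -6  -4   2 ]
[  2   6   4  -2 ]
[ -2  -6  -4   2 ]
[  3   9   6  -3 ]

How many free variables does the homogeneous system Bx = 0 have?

Row reduce to echelon form.
R2 ← R2 + R1: [0, 0, 0, 0]
R3 ← R3 − R1: [0, 0, 0, 0]
R4 ← R4 + (3/2)·R1: [0, 0, 0, 0]
1 nonzero row, so rank(B) = 1.
B has 4 columns; by rank–nullity, nullity = 4 − 1 = 3.

3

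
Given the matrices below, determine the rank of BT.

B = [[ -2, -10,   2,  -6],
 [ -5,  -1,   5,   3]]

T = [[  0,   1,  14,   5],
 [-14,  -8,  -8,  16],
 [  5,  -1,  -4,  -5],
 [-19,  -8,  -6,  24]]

First compute BT:
[[264, 124,  80, -324],
 [-18, -26, -100,   6]]
Now row reduce the product.
R2 ← R2 + (3/44)·R1: [0, -193/11, -1040/11, -177/11]
2 nonzero rows, so rank(BT) = 2.

2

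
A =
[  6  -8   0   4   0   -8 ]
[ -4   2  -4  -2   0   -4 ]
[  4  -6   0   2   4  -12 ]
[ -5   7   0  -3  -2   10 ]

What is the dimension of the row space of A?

Row reduce to echelon form.
R2 ← R2 + (2/3)·R1: [0, -10/3, -4, 2/3, 0, -28/3]
R3 ← R3 − (2/3)·R1: [0, -2/3, 0, -2/3, 4, -20/3]
R4 ← R4 + (5/6)·R1: [0, 1/3, 0, 1/3, -2, 10/3]
R3 ← R3 − (1/5)·R2: [0, 0, 4/5, -4/5, 4, -24/5]
R4 ← R4 + (1/10)·R2: [0, 0, -2/5, 2/5, -2, 12/5]
R4 ← R4 + (1/2)·R3: [0, 0, 0, 0, 0, 0]
Echelon form has 3 nonzero rows, so rank(A) = 3.
The row space has dimension equal to the rank: 3.

3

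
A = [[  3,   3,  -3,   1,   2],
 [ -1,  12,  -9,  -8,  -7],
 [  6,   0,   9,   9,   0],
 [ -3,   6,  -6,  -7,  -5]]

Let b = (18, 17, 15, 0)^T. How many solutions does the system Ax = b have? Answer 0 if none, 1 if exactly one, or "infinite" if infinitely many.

infinite

Row reduce the augmented matrix [A | b].
R2 ← R2 + (1/3)·R1: [0, 13, -10, -23/3, -19/3, 23]
R3 ← R3 − (2)·R1: [0, -6, 15, 7, -4, -21]
R4 ← R4 + R1: [0, 9, -9, -6, -3, 18]
R3 ← R3 + (6/13)·R2: [0, 0, 135/13, 45/13, -90/13, -135/13]
R4 ← R4 − (9/13)·R2: [0, 0, -27/13, -9/13, 18/13, 27/13]
R4 ← R4 + (1/5)·R3: [0, 0, 0, 0, 0, 0]
The echelon form has 3 nonzero rows, and every pivot lies in the first 5 columns, so rank(A) = rank([A|b]) = 3.
The system is consistent.
rank = 3 < 5 unknowns, so there are infinitely many solutions.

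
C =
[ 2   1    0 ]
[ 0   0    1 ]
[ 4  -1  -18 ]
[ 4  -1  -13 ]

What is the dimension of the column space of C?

3

Row reduce to echelon form.
R3 ← R3 − (2)·R1: [0, -3, -18]
R4 ← R4 − (2)·R1: [0, -3, -13]
Swap R2 ↔ R3
R4 ← R4 − R2: [0, 0, 5]
R4 ← R4 − (5)·R3: [0, 0, 0]
Echelon form has 3 nonzero rows, so rank(C) = 3.
The column space has dimension equal to the rank: 3.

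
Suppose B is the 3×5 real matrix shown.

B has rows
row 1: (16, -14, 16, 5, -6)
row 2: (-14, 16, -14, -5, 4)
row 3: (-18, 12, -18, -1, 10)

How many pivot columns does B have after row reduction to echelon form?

3

Row reduce to echelon form.
R2 ← R2 + (7/8)·R1: [0, 15/4, 0, -5/8, -5/4]
R3 ← R3 + (9/8)·R1: [0, -15/4, 0, 37/8, 13/4]
R3 ← R3 + R2: [0, 0, 0, 4, 2]
Echelon form has 3 nonzero rows, so rank(B) = 3.
Each nonzero row contributes one pivot column: 3 pivot columns.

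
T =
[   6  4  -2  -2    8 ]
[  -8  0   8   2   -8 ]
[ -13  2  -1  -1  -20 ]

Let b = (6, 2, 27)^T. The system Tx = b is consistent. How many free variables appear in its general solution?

2

Row reduce the augmented matrix [T | b].
R2 ← R2 + (4/3)·R1: [0, 16/3, 16/3, -2/3, 8/3, 10]
R3 ← R3 + (13/6)·R1: [0, 32/3, -16/3, -16/3, -8/3, 40]
R3 ← R3 − (2)·R2: [0, 0, -16, -4, -8, 20]
The echelon form has 3 nonzero rows, and every pivot lies in the first 5 columns, so rank(T) = rank([T|b]) = 3.
The system is consistent.
Free variables = (unknowns) − (rank) = 5 − 3 = 2.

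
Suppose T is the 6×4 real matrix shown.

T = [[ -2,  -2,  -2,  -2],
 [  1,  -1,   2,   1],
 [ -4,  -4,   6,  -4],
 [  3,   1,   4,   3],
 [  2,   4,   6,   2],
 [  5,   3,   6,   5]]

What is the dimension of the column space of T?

Row reduce to echelon form.
R2 ← R2 + (1/2)·R1: [0, -2, 1, 0]
R3 ← R3 − (2)·R1: [0, 0, 10, 0]
R4 ← R4 + (3/2)·R1: [0, -2, 1, 0]
R5 ← R5 + R1: [0, 2, 4, 0]
R6 ← R6 + (5/2)·R1: [0, -2, 1, 0]
R4 ← R4 − R2: [0, 0, 0, 0]
R5 ← R5 + R2: [0, 0, 5, 0]
R6 ← R6 − R2: [0, 0, 0, 0]
R5 ← R5 − (1/2)·R3: [0, 0, 0, 0]
Echelon form has 3 nonzero rows, so rank(T) = 3.
The column space has dimension equal to the rank: 3.

3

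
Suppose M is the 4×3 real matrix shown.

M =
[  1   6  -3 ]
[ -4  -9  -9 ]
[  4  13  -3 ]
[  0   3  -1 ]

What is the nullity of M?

Row reduce to echelon form.
R2 ← R2 + (4)·R1: [0, 15, -21]
R3 ← R3 − (4)·R1: [0, -11, 9]
R3 ← R3 + (11/15)·R2: [0, 0, -32/5]
R4 ← R4 − (1/5)·R2: [0, 0, 16/5]
R4 ← R4 + (1/2)·R3: [0, 0, 0]
3 nonzero rows, so rank(M) = 3.
M has 3 columns; by rank–nullity, nullity = 3 − 3 = 0.

0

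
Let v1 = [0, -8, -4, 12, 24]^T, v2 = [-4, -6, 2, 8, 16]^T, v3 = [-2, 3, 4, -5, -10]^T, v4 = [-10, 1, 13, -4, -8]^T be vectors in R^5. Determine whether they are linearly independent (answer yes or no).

Form the matrix with these vectors as rows and row reduce.
Swap R1 ↔ R2
R3 ← R3 − (1/2)·R1: [0, 6, 3, -9, -18]
R4 ← R4 − (5/2)·R1: [0, 16, 8, -24, -48]
R3 ← R3 + (3/4)·R2: [0, 0, 0, 0, 0]
R4 ← R4 + (2)·R2: [0, 0, 0, 0, 0]
2 nonzero rows, so the 4 vectors span a space of dimension 2.
Since 2 < 4, the vectors are linearly dependent.

no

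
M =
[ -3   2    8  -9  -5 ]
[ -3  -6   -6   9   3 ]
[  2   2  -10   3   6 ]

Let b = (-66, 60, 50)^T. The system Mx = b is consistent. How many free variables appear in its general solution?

Row reduce the augmented matrix [M | b].
R2 ← R2 − R1: [0, -8, -14, 18, 8, 126]
R3 ← R3 + (2/3)·R1: [0, 10/3, -14/3, -3, 8/3, 6]
R3 ← R3 + (5/12)·R2: [0, 0, -21/2, 9/2, 6, 117/2]
The echelon form has 3 nonzero rows, and every pivot lies in the first 5 columns, so rank(M) = rank([M|b]) = 3.
The system is consistent.
Free variables = (unknowns) − (rank) = 5 − 3 = 2.

2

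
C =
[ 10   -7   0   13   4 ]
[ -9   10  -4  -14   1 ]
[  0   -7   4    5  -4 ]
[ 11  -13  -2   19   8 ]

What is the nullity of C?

2

Row reduce to echelon form.
R2 ← R2 + (9/10)·R1: [0, 37/10, -4, -23/10, 23/5]
R4 ← R4 − (11/10)·R1: [0, -53/10, -2, 47/10, 18/5]
R3 ← R3 + (70/37)·R2: [0, 0, -132/37, 24/37, 174/37]
R4 ← R4 + (53/37)·R2: [0, 0, -286/37, 52/37, 377/37]
R4 ← R4 − (13/6)·R3: [0, 0, 0, 0, 0]
3 nonzero rows, so rank(C) = 3.
C has 5 columns; by rank–nullity, nullity = 5 − 3 = 2.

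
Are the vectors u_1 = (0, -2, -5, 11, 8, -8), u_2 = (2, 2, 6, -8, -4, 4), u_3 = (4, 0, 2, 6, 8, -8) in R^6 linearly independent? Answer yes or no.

Form the matrix with these vectors as rows and row reduce.
Swap R1 ↔ R2
R3 ← R3 − (2)·R1: [0, -4, -10, 22, 16, -16]
R3 ← R3 − (2)·R2: [0, 0, 0, 0, 0, 0]
2 nonzero rows, so the 3 vectors span a space of dimension 2.
Since 2 < 3, the vectors are linearly dependent.

no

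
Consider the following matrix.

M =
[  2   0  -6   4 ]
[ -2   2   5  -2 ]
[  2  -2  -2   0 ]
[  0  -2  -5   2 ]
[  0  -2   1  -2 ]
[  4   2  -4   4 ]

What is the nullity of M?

1

Row reduce to echelon form.
R2 ← R2 + R1: [0, 2, -1, 2]
R3 ← R3 − R1: [0, -2, 4, -4]
R6 ← R6 − (2)·R1: [0, 2, 8, -4]
R3 ← R3 + R2: [0, 0, 3, -2]
R4 ← R4 + R2: [0, 0, -6, 4]
R5 ← R5 + R2: [0, 0, 0, 0]
R6 ← R6 − R2: [0, 0, 9, -6]
R4 ← R4 + (2)·R3: [0, 0, 0, 0]
R6 ← R6 − (3)·R3: [0, 0, 0, 0]
3 nonzero rows, so rank(M) = 3.
M has 4 columns; by rank–nullity, nullity = 4 − 3 = 1.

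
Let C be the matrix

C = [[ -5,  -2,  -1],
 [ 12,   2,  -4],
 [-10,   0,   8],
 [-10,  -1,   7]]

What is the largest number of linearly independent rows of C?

3

Row reduce to echelon form.
R2 ← R2 + (12/5)·R1: [0, -14/5, -32/5]
R3 ← R3 − (2)·R1: [0, 4, 10]
R4 ← R4 − (2)·R1: [0, 3, 9]
R3 ← R3 + (10/7)·R2: [0, 0, 6/7]
R4 ← R4 + (15/14)·R2: [0, 0, 15/7]
R4 ← R4 − (5/2)·R3: [0, 0, 0]
Echelon form has 3 nonzero rows, so rank(C) = 3.
The rank gives the maximum number of linearly independent rows: 3.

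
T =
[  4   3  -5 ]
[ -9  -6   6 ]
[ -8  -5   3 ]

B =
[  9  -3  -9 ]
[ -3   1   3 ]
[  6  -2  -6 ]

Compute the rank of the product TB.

First compute TB:
[[ -3,   1,   3],
 [-27,   9,  27],
 [-39,  13,  39]]
Now row reduce the product.
R2 ← R2 − (9)·R1: [0, 0, 0]
R3 ← R3 − (13)·R1: [0, 0, 0]
1 nonzero row, so rank(TB) = 1.

1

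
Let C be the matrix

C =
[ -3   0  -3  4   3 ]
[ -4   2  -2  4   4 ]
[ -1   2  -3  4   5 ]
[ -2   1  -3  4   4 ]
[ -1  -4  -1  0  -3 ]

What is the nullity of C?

Row reduce to echelon form.
R2 ← R2 − (4/3)·R1: [0, 2, 2, -4/3, 0]
R3 ← R3 − (1/3)·R1: [0, 2, -2, 8/3, 4]
R4 ← R4 − (2/3)·R1: [0, 1, -1, 4/3, 2]
R5 ← R5 − (1/3)·R1: [0, -4, 0, -4/3, -4]
R3 ← R3 − R2: [0, 0, -4, 4, 4]
R4 ← R4 − (1/2)·R2: [0, 0, -2, 2, 2]
R5 ← R5 + (2)·R2: [0, 0, 4, -4, -4]
R4 ← R4 − (1/2)·R3: [0, 0, 0, 0, 0]
R5 ← R5 + R3: [0, 0, 0, 0, 0]
3 nonzero rows, so rank(C) = 3.
C has 5 columns; by rank–nullity, nullity = 5 − 3 = 2.

2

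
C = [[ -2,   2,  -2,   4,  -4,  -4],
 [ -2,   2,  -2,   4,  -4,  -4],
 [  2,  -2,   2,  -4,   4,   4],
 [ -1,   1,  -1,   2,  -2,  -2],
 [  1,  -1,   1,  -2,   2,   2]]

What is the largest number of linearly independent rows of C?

Row reduce to echelon form.
R2 ← R2 − R1: [0, 0, 0, 0, 0, 0]
R3 ← R3 + R1: [0, 0, 0, 0, 0, 0]
R4 ← R4 − (1/2)·R1: [0, 0, 0, 0, 0, 0]
R5 ← R5 + (1/2)·R1: [0, 0, 0, 0, 0, 0]
Echelon form has 1 nonzero row, so rank(C) = 1.
The rank gives the maximum number of linearly independent rows: 1.

1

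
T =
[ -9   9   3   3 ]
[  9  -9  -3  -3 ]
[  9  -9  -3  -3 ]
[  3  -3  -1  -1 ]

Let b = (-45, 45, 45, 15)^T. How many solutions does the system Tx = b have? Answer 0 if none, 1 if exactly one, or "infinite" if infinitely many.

Row reduce the augmented matrix [T | b].
R2 ← R2 + R1: [0, 0, 0, 0, 0]
R3 ← R3 + R1: [0, 0, 0, 0, 0]
R4 ← R4 + (1/3)·R1: [0, 0, 0, 0, 0]
The echelon form has 1 nonzero rows, and every pivot lies in the first 4 columns, so rank(T) = rank([T|b]) = 1.
The system is consistent.
rank = 1 < 4 unknowns, so there are infinitely many solutions.

infinite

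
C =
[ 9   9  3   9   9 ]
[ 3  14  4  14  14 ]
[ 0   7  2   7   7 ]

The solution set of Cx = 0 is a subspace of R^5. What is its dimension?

Row reduce to echelon form.
R2 ← R2 − (1/3)·R1: [0, 11, 3, 11, 11]
R3 ← R3 − (7/11)·R2: [0, 0, 1/11, 0, 0]
3 nonzero rows, so rank(C) = 3.
C has 5 columns; by rank–nullity, nullity = 5 − 3 = 2.

2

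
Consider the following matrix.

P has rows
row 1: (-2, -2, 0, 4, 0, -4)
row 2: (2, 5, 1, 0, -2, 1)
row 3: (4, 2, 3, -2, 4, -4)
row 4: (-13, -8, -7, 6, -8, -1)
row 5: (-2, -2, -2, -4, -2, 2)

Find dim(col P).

Row reduce to echelon form.
R2 ← R2 + R1: [0, 3, 1, 4, -2, -3]
R3 ← R3 + (2)·R1: [0, -2, 3, 6, 4, -12]
R4 ← R4 − (13/2)·R1: [0, 5, -7, -20, -8, 25]
R5 ← R5 − R1: [0, 0, -2, -8, -2, 6]
R3 ← R3 + (2/3)·R2: [0, 0, 11/3, 26/3, 8/3, -14]
R4 ← R4 − (5/3)·R2: [0, 0, -26/3, -80/3, -14/3, 30]
R4 ← R4 + (26/11)·R3: [0, 0, 0, -68/11, 18/11, -34/11]
R5 ← R5 + (6/11)·R3: [0, 0, 0, -36/11, -6/11, -18/11]
R5 ← R5 − (9/17)·R4: [0, 0, 0, 0, -24/17, 0]
Echelon form has 5 nonzero rows, so rank(P) = 5.
The column space has dimension equal to the rank: 5.

5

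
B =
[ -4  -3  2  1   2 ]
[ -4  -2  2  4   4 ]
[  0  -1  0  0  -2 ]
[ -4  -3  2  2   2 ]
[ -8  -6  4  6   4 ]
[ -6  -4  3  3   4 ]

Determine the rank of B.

Row reduce to echelon form.
R2 ← R2 − R1: [0, 1, 0, 3, 2]
R4 ← R4 − R1: [0, 0, 0, 1, 0]
R5 ← R5 − (2)·R1: [0, 0, 0, 4, 0]
R6 ← R6 − (3/2)·R1: [0, 1/2, 0, 3/2, 1]
R3 ← R3 + R2: [0, 0, 0, 3, 0]
R6 ← R6 − (1/2)·R2: [0, 0, 0, 0, 0]
R4 ← R4 − (1/3)·R3: [0, 0, 0, 0, 0]
R5 ← R5 − (4/3)·R3: [0, 0, 0, 0, 0]
Echelon form has 3 nonzero rows, so rank(B) = 3.

3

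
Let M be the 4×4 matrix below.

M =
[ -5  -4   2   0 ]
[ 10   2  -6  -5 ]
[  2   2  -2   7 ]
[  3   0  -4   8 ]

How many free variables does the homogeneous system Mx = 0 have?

Row reduce to echelon form.
R2 ← R2 + (2)·R1: [0, -6, -2, -5]
R3 ← R3 + (2/5)·R1: [0, 2/5, -6/5, 7]
R4 ← R4 + (3/5)·R1: [0, -12/5, -14/5, 8]
R3 ← R3 + (1/15)·R2: [0, 0, -4/3, 20/3]
R4 ← R4 − (2/5)·R2: [0, 0, -2, 10]
R4 ← R4 − (3/2)·R3: [0, 0, 0, 0]
3 nonzero rows, so rank(M) = 3.
M has 4 columns; by rank–nullity, nullity = 4 − 3 = 1.

1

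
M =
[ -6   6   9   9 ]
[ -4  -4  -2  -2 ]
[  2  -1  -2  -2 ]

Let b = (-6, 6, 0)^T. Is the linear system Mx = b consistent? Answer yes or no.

no

Row reduce the augmented matrix [M | b].
R2 ← R2 − (2/3)·R1: [0, -8, -8, -8, 10]
R3 ← R3 + (1/3)·R1: [0, 1, 1, 1, -2]
R3 ← R3 + (1/8)·R2: [0, 0, 0, 0, -3/4]
The echelon form has 3 nonzero rows; the last pivot sits in the augmented column, so rank(M) = 2 but rank([M|b]) = 3.
Since the ranks differ, the system is inconsistent.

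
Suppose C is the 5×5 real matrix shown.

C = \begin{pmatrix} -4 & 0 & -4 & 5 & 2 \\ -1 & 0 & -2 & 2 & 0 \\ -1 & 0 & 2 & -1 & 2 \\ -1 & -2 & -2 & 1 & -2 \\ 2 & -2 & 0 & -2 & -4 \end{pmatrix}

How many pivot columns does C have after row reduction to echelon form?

3

Row reduce to echelon form.
R2 ← R2 − (1/4)·R1: [0, 0, -1, 3/4, -1/2]
R3 ← R3 − (1/4)·R1: [0, 0, 3, -9/4, 3/2]
R4 ← R4 − (1/4)·R1: [0, -2, -1, -1/4, -5/2]
R5 ← R5 + (1/2)·R1: [0, -2, -2, 1/2, -3]
Swap R2 ↔ R4
R5 ← R5 − R2: [0, 0, -1, 3/4, -1/2]
R4 ← R4 + (1/3)·R3: [0, 0, 0, 0, 0]
R5 ← R5 + (1/3)·R3: [0, 0, 0, 0, 0]
Echelon form has 3 nonzero rows, so rank(C) = 3.
Each nonzero row contributes one pivot column: 3 pivot columns.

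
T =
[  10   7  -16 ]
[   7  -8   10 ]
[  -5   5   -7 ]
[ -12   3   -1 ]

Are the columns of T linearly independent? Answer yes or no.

yes

Row reduce T to echelon form.
R2 ← R2 − (7/10)·R1: [0, -129/10, 106/5]
R3 ← R3 + (1/2)·R1: [0, 17/2, -15]
R4 ← R4 + (6/5)·R1: [0, 57/5, -101/5]
R3 ← R3 + (85/129)·R2: [0, 0, -133/129]
R4 ← R4 + (38/43)·R2: [0, 0, -63/43]
R4 ← R4 − (27/19)·R3: [0, 0, 0]
3 pivots among 3 columns.
Every column is a pivot column, so the columns are linearly independent.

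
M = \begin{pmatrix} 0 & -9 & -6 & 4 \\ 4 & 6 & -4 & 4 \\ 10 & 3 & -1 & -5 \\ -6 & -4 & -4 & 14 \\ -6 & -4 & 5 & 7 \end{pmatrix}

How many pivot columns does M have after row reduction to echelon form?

4

Row reduce to echelon form.
Swap R1 ↔ R2
R3 ← R3 − (5/2)·R1: [0, -12, 9, -15]
R4 ← R4 + (3/2)·R1: [0, 5, -10, 20]
R5 ← R5 + (3/2)·R1: [0, 5, -1, 13]
R3 ← R3 − (4/3)·R2: [0, 0, 17, -61/3]
R4 ← R4 + (5/9)·R2: [0, 0, -40/3, 200/9]
R5 ← R5 + (5/9)·R2: [0, 0, -13/3, 137/9]
R4 ← R4 + (40/51)·R3: [0, 0, 0, 320/51]
R5 ← R5 + (13/51)·R3: [0, 0, 0, 512/51]
R5 ← R5 − (8/5)·R4: [0, 0, 0, 0]
Echelon form has 4 nonzero rows, so rank(M) = 4.
Each nonzero row contributes one pivot column: 4 pivot columns.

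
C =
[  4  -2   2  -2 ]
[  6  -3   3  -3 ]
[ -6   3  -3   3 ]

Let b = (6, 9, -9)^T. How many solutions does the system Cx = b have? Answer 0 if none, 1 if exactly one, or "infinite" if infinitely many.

Row reduce the augmented matrix [C | b].
R2 ← R2 − (3/2)·R1: [0, 0, 0, 0, 0]
R3 ← R3 + (3/2)·R1: [0, 0, 0, 0, 0]
The echelon form has 1 nonzero rows, and every pivot lies in the first 4 columns, so rank(C) = rank([C|b]) = 1.
The system is consistent.
rank = 1 < 4 unknowns, so there are infinitely many solutions.

infinite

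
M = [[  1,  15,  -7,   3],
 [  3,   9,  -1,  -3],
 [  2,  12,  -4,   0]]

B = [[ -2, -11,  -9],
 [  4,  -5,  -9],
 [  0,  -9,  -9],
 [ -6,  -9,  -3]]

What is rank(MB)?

2

First compute MB:
[[ 40, -50, -90],
 [ 48, -42, -90],
 [ 44, -46, -90]]
Now row reduce the product.
R2 ← R2 − (6/5)·R1: [0, 18, 18]
R3 ← R3 − (11/10)·R1: [0, 9, 9]
R3 ← R3 − (1/2)·R2: [0, 0, 0]
2 nonzero rows, so rank(MB) = 2.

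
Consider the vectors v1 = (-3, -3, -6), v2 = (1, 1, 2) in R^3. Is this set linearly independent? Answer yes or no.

no

Form the matrix with these vectors as rows and row reduce.
R2 ← R2 + (1/3)·R1: [0, 0, 0]
1 nonzero row, so the 2 vectors span a space of dimension 1.
Since 1 < 2, the vectors are linearly dependent.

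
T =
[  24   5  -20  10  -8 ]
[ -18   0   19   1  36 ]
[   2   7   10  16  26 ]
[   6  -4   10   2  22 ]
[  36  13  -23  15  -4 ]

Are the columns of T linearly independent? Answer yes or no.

Row reduce T to echelon form.
R2 ← R2 + (3/4)·R1: [0, 15/4, 4, 17/2, 30]
R3 ← R3 − (1/12)·R1: [0, 79/12, 35/3, 91/6, 80/3]
R4 ← R4 − (1/4)·R1: [0, -21/4, 15, -1/2, 24]
R5 ← R5 − (3/2)·R1: [0, 11/2, 7, 0, 8]
R3 ← R3 − (79/45)·R2: [0, 0, 209/45, 11/45, -26]
R4 ← R4 + (7/5)·R2: [0, 0, 103/5, 57/5, 66]
R5 ← R5 − (22/15)·R2: [0, 0, 17/15, -187/15, -36]
R4 ← R4 − (927/209)·R3: [0, 0, 0, 196/19, 37896/209]
R5 ← R5 − (51/209)·R3: [0, 0, 0, -238/19, -6198/209]
R5 ← R5 + (17/14)·R4: [0, 0, 0, 0, 14670/77]
5 pivots among 5 columns.
Every column is a pivot column, so the columns are linearly independent.

yes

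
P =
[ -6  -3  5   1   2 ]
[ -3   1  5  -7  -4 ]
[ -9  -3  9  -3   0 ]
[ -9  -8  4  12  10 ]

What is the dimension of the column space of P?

2

Row reduce to echelon form.
R2 ← R2 − (1/2)·R1: [0, 5/2, 5/2, -15/2, -5]
R3 ← R3 − (3/2)·R1: [0, 3/2, 3/2, -9/2, -3]
R4 ← R4 − (3/2)·R1: [0, -7/2, -7/2, 21/2, 7]
R3 ← R3 − (3/5)·R2: [0, 0, 0, 0, 0]
R4 ← R4 + (7/5)·R2: [0, 0, 0, 0, 0]
Echelon form has 2 nonzero rows, so rank(P) = 2.
The column space has dimension equal to the rank: 2.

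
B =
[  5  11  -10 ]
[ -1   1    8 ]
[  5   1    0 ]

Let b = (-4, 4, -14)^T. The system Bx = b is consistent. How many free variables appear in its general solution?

Row reduce the augmented matrix [B | b].
R2 ← R2 + (1/5)·R1: [0, 16/5, 6, 16/5]
R3 ← R3 − R1: [0, -10, 10, -10]
R3 ← R3 + (25/8)·R2: [0, 0, 115/4, 0]
The echelon form has 3 nonzero rows, and every pivot lies in the first 3 columns, so rank(B) = rank([B|b]) = 3.
The system is consistent.
Free variables = (unknowns) − (rank) = 3 − 3 = 0.

0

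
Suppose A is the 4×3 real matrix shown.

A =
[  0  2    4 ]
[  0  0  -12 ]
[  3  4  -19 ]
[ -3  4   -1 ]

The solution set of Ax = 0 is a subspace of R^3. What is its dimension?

Row reduce to echelon form.
Swap R1 ↔ R3
R4 ← R4 + R1: [0, 8, -20]
Swap R2 ↔ R3
R4 ← R4 − (4)·R2: [0, 0, -36]
R4 ← R4 − (3)·R3: [0, 0, 0]
3 nonzero rows, so rank(A) = 3.
A has 3 columns; by rank–nullity, nullity = 3 − 3 = 0.

0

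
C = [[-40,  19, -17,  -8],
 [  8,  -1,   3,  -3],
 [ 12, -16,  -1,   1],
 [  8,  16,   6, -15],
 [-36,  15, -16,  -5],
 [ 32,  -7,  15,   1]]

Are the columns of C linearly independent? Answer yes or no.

Row reduce C to echelon form.
R2 ← R2 + (1/5)·R1: [0, 14/5, -2/5, -23/5]
R3 ← R3 + (3/10)·R1: [0, -103/10, -61/10, -7/5]
R4 ← R4 + (1/5)·R1: [0, 99/5, 13/5, -83/5]
R5 ← R5 − (9/10)·R1: [0, -21/10, -7/10, 11/5]
R6 ← R6 + (4/5)·R1: [0, 41/5, 7/5, -27/5]
R3 ← R3 + (103/28)·R2: [0, 0, -53/7, -513/28]
R4 ← R4 − (99/14)·R2: [0, 0, 38/7, 223/14]
R5 ← R5 + (3/4)·R2: [0, 0, -1, -5/4]
R6 ← R6 − (41/14)·R2: [0, 0, 18/7, 113/14]
R4 ← R4 + (38/53)·R3: [0, 0, 0, 148/53]
R5 ← R5 − (7/53)·R3: [0, 0, 0, 62/53]
R6 ← R6 + (18/53)·R3: [0, 0, 0, 98/53]
R5 ← R5 − (31/74)·R4: [0, 0, 0, 0]
R6 ← R6 − (49/74)·R4: [0, 0, 0, 0]
4 pivots among 4 columns.
Every column is a pivot column, so the columns are linearly independent.

yes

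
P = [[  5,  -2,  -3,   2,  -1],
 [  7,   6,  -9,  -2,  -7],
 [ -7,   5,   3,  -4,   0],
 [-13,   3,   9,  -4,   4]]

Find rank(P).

Row reduce to echelon form.
R2 ← R2 − (7/5)·R1: [0, 44/5, -24/5, -24/5, -28/5]
R3 ← R3 + (7/5)·R1: [0, 11/5, -6/5, -6/5, -7/5]
R4 ← R4 + (13/5)·R1: [0, -11/5, 6/5, 6/5, 7/5]
R3 ← R3 − (1/4)·R2: [0, 0, 0, 0, 0]
R4 ← R4 + (1/4)·R2: [0, 0, 0, 0, 0]
Echelon form has 2 nonzero rows, so rank(P) = 2.

2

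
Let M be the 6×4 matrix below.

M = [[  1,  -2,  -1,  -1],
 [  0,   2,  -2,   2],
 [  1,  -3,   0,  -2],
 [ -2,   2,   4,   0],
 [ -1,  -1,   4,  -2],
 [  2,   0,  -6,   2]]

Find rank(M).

Row reduce to echelon form.
R3 ← R3 − R1: [0, -1, 1, -1]
R4 ← R4 + (2)·R1: [0, -2, 2, -2]
R5 ← R5 + R1: [0, -3, 3, -3]
R6 ← R6 − (2)·R1: [0, 4, -4, 4]
R3 ← R3 + (1/2)·R2: [0, 0, 0, 0]
R4 ← R4 + R2: [0, 0, 0, 0]
R5 ← R5 + (3/2)·R2: [0, 0, 0, 0]
R6 ← R6 − (2)·R2: [0, 0, 0, 0]
Echelon form has 2 nonzero rows, so rank(M) = 2.

2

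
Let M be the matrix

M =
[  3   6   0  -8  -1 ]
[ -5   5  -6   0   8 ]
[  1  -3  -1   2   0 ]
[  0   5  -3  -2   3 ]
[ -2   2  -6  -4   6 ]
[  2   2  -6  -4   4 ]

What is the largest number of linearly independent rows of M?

4

Row reduce to echelon form.
R2 ← R2 + (5/3)·R1: [0, 15, -6, -40/3, 19/3]
R3 ← R3 − (1/3)·R1: [0, -5, -1, 14/3, 1/3]
R5 ← R5 + (2/3)·R1: [0, 6, -6, -28/3, 16/3]
R6 ← R6 − (2/3)·R1: [0, -2, -6, 4/3, 14/3]
R3 ← R3 + (1/3)·R2: [0, 0, -3, 2/9, 22/9]
R4 ← R4 − (1/3)·R2: [0, 0, -1, 22/9, 8/9]
R5 ← R5 − (2/5)·R2: [0, 0, -18/5, -4, 14/5]
R6 ← R6 + (2/15)·R2: [0, 0, -34/5, -4/9, 248/45]
R4 ← R4 − (1/3)·R3: [0, 0, 0, 64/27, 2/27]
R5 ← R5 − (6/5)·R3: [0, 0, 0, -64/15, -2/15]
R6 ← R6 − (34/15)·R3: [0, 0, 0, -128/135, -4/135]
R5 ← R5 + (9/5)·R4: [0, 0, 0, 0, 0]
R6 ← R6 + (2/5)·R4: [0, 0, 0, 0, 0]
Echelon form has 4 nonzero rows, so rank(M) = 4.
The rank gives the maximum number of linearly independent rows: 4.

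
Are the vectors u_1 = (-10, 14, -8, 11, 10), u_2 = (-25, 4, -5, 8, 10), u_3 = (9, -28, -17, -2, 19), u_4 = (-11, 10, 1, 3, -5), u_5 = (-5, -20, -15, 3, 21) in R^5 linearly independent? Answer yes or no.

yes

Form the matrix with these vectors as rows and row reduce.
R2 ← R2 − (5/2)·R1: [0, -31, 15, -39/2, -15]
R3 ← R3 + (9/10)·R1: [0, -77/5, -121/5, 79/10, 28]
R4 ← R4 − (11/10)·R1: [0, -27/5, 49/5, -91/10, -16]
R5 ← R5 − (1/2)·R1: [0, -27, -11, -5/2, 16]
R3 ← R3 − (77/155)·R2: [0, 0, -4906/155, 2726/155, 1099/31]
R4 ← R4 − (27/155)·R2: [0, 0, 1114/155, -884/155, -415/31]
R5 ← R5 − (27/31)·R2: [0, 0, -746/31, 449/31, 901/31]
R4 ← R4 + (557/2453)·R3: [0, 0, 0, -4194/2453, -13092/2453]
R5 ← R5 − (1865/2453)·R3: [0, 0, 0, 2729/2453, 5178/2453]
R5 ← R5 + (2729/4194)·R4: [0, 0, 0, 0, -952/699]
5 nonzero rows, so the 5 vectors span a space of dimension 5.
Since 5 = 5, the vectors are linearly independent.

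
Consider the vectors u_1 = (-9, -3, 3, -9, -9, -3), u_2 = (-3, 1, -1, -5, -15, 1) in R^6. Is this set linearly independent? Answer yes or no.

Form the matrix with these vectors as rows and row reduce.
R2 ← R2 − (1/3)·R1: [0, 2, -2, -2, -12, 2]
2 nonzero rows, so the 2 vectors span a space of dimension 2.
Since 2 = 2, the vectors are linearly independent.

yes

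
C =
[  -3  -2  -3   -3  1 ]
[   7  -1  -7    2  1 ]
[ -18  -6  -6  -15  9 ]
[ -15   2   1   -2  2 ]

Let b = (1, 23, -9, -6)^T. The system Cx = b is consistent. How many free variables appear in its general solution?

Row reduce the augmented matrix [C | b].
R2 ← R2 + (7/3)·R1: [0, -17/3, -14, -5, 10/3, 76/3]
R3 ← R3 − (6)·R1: [0, 6, 12, 3, 3, -15]
R4 ← R4 − (5)·R1: [0, 12, 16, 13, -3, -11]
R3 ← R3 + (18/17)·R2: [0, 0, -48/17, -39/17, 111/17, 201/17]
R4 ← R4 + (36/17)·R2: [0, 0, -232/17, 41/17, 69/17, 725/17]
R4 ← R4 − (29/6)·R3: [0, 0, 0, 27/2, -55/2, -29/2]
The echelon form has 4 nonzero rows, and every pivot lies in the first 5 columns, so rank(C) = rank([C|b]) = 4.
The system is consistent.
Free variables = (unknowns) − (rank) = 5 − 4 = 1.

1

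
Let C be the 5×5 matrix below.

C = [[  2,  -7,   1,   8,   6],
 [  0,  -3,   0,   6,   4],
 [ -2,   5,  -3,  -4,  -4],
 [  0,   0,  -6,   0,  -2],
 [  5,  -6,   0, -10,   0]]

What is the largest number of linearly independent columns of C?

4

Row reduce to echelon form.
R3 ← R3 + R1: [0, -2, -2, 4, 2]
R5 ← R5 − (5/2)·R1: [0, 23/2, -5/2, -30, -15]
R3 ← R3 − (2/3)·R2: [0, 0, -2, 0, -2/3]
R5 ← R5 + (23/6)·R2: [0, 0, -5/2, -7, 1/3]
R4 ← R4 − (3)·R3: [0, 0, 0, 0, 0]
R5 ← R5 − (5/4)·R3: [0, 0, 0, -7, 7/6]
Swap R4 ↔ R5
Echelon form has 4 nonzero rows, so rank(C) = 4.
The rank gives the maximum number of linearly independent columns: 4.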